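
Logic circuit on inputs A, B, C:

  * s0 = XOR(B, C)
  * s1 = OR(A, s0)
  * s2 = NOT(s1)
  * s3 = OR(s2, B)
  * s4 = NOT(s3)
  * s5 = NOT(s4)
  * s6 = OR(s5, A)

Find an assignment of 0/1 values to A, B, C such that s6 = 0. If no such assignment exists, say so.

s6 = OR(s5, A) must be 0, so both s5 = 0 and A = 0.
Check with A=0 B=0 C=1:
s0 = XOR(B, C) = XOR(0, 1) = 1
s1 = OR(A, s0) = OR(0, 1) = 1
s2 = NOT(s1) = NOT 1 = 0
s3 = OR(s2, B) = OR(0, 0) = 0
s4 = NOT(s3) = NOT 0 = 1
s5 = NOT(s4) = NOT 1 = 0
s6 = OR(s5, A) = OR(0, 0) = 0
So s6 = 0 as required.

A=0 B=0 C=1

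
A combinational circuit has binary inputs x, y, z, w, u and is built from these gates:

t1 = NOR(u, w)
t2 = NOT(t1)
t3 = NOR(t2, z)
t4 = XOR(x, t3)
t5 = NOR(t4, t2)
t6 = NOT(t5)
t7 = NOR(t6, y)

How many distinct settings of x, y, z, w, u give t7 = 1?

2

t7 = NOR(t6, y) must be 1, so both t6 = 0 and y = 0.
t6 = NOT(t5) must be 0, so t5 = 1.
Satisfying assignments:
  x=0, y=0, z=1, w=0, u=0
  x=1, y=0, z=0, w=0, u=0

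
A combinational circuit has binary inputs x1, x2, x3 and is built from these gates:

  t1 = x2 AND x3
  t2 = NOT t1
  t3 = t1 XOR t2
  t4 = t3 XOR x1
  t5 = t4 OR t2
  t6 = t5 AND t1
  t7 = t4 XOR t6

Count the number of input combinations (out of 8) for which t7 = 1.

3

t7 = t4 XOR t6 must be 1, so t4 and t6 differ.
Satisfying assignments:
  x1=0, x2=0, x3=0
  x1=0, x2=0, x3=1
  x1=0, x2=1, x3=0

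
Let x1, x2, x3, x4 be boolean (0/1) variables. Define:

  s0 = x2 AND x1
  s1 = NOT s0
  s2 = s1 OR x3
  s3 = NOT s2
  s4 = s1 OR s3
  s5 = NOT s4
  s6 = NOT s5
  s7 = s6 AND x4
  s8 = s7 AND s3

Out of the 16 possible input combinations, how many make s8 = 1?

s8 = s7 AND s3 must be 1, so both s7 = 1 and s3 = 1.
s7 = s6 AND x4 must be 1, so both s6 = 1 and x4 = 1.
Satisfying assignments:
  x1=1, x2=1, x3=0, x4=1

1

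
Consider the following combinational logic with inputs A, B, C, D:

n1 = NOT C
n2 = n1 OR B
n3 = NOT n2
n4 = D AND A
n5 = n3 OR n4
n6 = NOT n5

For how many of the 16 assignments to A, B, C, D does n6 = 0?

n6 = NOT n5 must be 0, so n5 = 1.
n5 = n3 OR n4 must be 1, so at least one of n3, n4 is 1.
Enumerating the 16 input combinations, 7 give n6 = 0 and 9 give n6 = 1.

7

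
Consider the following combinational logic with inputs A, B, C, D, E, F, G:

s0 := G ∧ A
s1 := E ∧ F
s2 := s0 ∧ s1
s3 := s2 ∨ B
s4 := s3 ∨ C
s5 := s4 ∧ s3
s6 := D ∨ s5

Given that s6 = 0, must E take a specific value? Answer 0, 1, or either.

either

Both values of E occur among assignments with s6 = 0:
  E=0: A=0, B=0, C=0, D=0, E=0, F=0, G=0
  E=1: A=0, B=0, C=0, D=0, E=1, F=0, G=0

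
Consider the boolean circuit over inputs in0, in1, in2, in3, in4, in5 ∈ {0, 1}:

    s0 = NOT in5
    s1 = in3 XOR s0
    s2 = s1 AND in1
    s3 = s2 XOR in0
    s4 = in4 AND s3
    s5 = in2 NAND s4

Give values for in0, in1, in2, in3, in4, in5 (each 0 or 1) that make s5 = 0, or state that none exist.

Check with in0=1, in1=0, in2=1, in3=1, in4=1, in5=0:
s0 = NOT in5 = NOT 0 = 1
s1 = in3 XOR s0 = 1 XOR 1 = 0
s2 = s1 AND in1 = 0 AND 0 = 0
s3 = s2 XOR in0 = 0 XOR 1 = 1
s4 = in4 AND s3 = 1 AND 1 = 1
s5 = in2 NAND s4 = 1 NAND 1 = 0
So s5 = 0 as required.

in0=1, in1=0, in2=1, in3=1, in4=1, in5=0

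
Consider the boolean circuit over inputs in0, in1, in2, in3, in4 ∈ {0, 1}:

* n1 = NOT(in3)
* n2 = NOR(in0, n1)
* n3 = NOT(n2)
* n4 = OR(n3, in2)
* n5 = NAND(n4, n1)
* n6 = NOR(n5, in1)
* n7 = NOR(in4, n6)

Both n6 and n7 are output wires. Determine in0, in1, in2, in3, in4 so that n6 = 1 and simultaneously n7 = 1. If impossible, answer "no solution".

Across all 32 input combinations, none give both n6 = 1 and n7 = 1.

no solution exists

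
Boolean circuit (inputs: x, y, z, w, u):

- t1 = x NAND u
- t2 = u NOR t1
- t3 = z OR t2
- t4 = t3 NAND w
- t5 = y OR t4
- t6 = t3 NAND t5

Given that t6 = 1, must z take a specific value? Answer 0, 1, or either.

Both values of z occur among assignments with t6 = 1:
  z=0: x=0, y=0, z=0, w=0, u=0
  z=1: x=0, y=0, z=1, w=1, u=0

either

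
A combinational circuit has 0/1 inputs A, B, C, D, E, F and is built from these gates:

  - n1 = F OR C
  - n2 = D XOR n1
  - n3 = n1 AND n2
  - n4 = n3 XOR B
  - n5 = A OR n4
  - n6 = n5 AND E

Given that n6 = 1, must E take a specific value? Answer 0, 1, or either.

n6 = n5 AND E must be 1, so both n5 = 1 and E = 1.
n5 = A OR n4 must be 1, so at least one of A, n4 is 1.
Every assignment with n6 = 1 has E = 1; there are 24 such assignment(s).

1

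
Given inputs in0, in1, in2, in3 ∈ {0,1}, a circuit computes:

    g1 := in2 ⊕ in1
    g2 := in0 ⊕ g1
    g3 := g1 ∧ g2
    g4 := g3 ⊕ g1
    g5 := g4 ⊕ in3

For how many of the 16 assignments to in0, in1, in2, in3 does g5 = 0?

g5 = g4 ⊕ in3 must be 0, so g4 and in3 are equal.
Enumerating the 16 input combinations, 8 give g5 = 0 and 8 give g5 = 1.

8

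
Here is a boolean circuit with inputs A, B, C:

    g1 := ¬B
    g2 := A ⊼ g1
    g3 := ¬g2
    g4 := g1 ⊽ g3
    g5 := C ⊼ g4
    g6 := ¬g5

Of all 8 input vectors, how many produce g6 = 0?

6

g6 = ¬g5 must be 0, so g5 = 1.
g5 = C ⊼ g4 must be 1, so at least one of C, g4 is 0.
Satisfying assignments:
  A=0, B=0, C=0
  A=0, B=0, C=1
  A=0, B=1, C=0
  A=1, B=0, C=0
  A=1, B=0, C=1
  A=1, B=1, C=0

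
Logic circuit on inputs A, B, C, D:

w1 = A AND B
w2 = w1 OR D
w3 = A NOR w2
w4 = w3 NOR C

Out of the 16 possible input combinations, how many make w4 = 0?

w4 = w3 NOR C must be 0, so at least one of w3, C is 1.
Enumerating the 16 input combinations, 10 give w4 = 0 and 6 give w4 = 1.

10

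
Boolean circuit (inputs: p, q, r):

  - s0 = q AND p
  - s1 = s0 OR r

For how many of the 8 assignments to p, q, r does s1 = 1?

5

s1 = s0 OR r must be 1, so at least one of s0, r is 1.
Satisfying assignments:
  p=0, q=0, r=1
  p=0, q=1, r=1
  p=1, q=0, r=1
  p=1, q=1, r=0
  p=1, q=1, r=1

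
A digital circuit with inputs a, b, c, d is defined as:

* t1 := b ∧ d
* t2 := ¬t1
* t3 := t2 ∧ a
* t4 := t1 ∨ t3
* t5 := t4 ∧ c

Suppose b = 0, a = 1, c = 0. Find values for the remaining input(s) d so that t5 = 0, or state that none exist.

t5 = t4 ∧ c must be 0, so at least one of t4, c is 0.
Check with b = 0, a = 1, c = 0 and d=0:
t1 = b ∧ d = 0 ∧ 0 = 0
t2 = ¬t1 = ¬0 = 1
t3 = t2 ∧ a = 1 ∧ 1 = 1
t4 = t1 ∨ t3 = 0 ∨ 1 = 1
t5 = t4 ∧ c = 1 ∧ 0 = 0
So t5 = 0.

d=0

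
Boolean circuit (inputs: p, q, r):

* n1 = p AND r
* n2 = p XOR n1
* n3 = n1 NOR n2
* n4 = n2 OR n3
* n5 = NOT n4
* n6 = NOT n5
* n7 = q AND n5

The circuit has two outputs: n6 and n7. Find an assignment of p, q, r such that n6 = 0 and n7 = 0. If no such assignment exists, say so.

Check with p=1 q=0 r=1:
n1 = p AND r = 1 AND 1 = 1
n2 = p XOR n1 = 1 XOR 1 = 0
n3 = n1 NOR n2 = 1 NOR 0 = 0
n4 = n2 OR n3 = 0 OR 0 = 0
n5 = NOT n4 = NOT 0 = 1
n6 = NOT n5 = NOT 1 = 0
n7 = q AND n5 = 0 AND 1 = 0
So n6 = 0 and n7 = 0.

p=1 q=0 r=1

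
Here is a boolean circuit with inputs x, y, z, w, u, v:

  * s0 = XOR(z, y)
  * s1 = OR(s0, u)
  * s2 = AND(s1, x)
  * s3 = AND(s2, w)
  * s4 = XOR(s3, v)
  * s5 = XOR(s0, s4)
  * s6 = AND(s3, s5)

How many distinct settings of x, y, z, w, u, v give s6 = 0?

s6 = AND(s3, s5) must be 0, so at least one of s3, s5 is 0.
Enumerating the 64 input combinations, 58 give s6 = 0 and 6 give s6 = 1.

58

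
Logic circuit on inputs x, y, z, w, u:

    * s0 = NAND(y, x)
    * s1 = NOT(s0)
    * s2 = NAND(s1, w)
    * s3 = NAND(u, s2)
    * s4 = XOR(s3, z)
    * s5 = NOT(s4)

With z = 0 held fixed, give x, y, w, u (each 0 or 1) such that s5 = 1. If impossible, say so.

x=1, y=0, w=0, u=1

Check with z = 0 and x=1, y=0, w=0, u=1:
s0 = NAND(y, x) = NAND(0, 1) = 1
s1 = NOT(s0) = NOT 1 = 0
s2 = NAND(s1, w) = NAND(0, 0) = 1
s3 = NAND(u, s2) = NAND(1, 1) = 0
s4 = XOR(s3, z) = XOR(0, 0) = 0
s5 = NOT(s4) = NOT 0 = 1
So s5 = 1.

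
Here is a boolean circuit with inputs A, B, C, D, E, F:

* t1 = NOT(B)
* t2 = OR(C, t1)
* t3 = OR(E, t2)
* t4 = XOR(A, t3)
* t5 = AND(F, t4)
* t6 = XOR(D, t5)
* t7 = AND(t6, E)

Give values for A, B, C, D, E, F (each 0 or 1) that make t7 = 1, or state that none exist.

A=0, B=1, C=0, D=0, E=1, F=1

t7 = AND(t6, E) must be 1, so both t6 = 1 and E = 1.
Check with A=0, B=1, C=0, D=0, E=1, F=1:
t1 = NOT(B) = NOT 1 = 0
t2 = OR(C, t1) = OR(0, 0) = 0
t3 = OR(E, t2) = OR(1, 0) = 1
t4 = XOR(A, t3) = XOR(0, 1) = 1
t5 = AND(F, t4) = AND(1, 1) = 1
t6 = XOR(D, t5) = XOR(0, 1) = 1
t7 = AND(t6, E) = AND(1, 1) = 1
So t7 = 1 as required.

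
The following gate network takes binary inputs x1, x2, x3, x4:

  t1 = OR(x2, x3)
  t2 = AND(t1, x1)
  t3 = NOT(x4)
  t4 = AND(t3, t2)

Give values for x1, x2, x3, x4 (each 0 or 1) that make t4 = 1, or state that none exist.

t4 = AND(t3, t2) must be 1, so both t3 = 1 and t2 = 1.
t3 = NOT(x4) must be 1, so x4 = 0.
Check with x1=1, x2=1, x3=1, x4=0:
t1 = OR(x2, x3) = OR(1, 1) = 1
t2 = AND(t1, x1) = AND(1, 1) = 1
t3 = NOT(x4) = NOT 0 = 1
t4 = AND(t3, t2) = AND(1, 1) = 1
So t4 = 1 as required.

x1=1, x2=1, x3=1, x4=0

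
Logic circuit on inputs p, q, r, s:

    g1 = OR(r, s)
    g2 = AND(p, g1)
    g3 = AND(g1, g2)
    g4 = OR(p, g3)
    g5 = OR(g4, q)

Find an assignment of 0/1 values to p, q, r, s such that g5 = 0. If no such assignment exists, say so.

p=0, q=0, r=0, s=1

Check with p=0, q=0, r=0, s=1:
g1 = OR(r, s) = OR(0, 1) = 1
g2 = AND(p, g1) = AND(0, 1) = 0
g3 = AND(g1, g2) = AND(1, 0) = 0
g4 = OR(p, g3) = OR(0, 0) = 0
g5 = OR(g4, q) = OR(0, 0) = 0
So g5 = 0 as required.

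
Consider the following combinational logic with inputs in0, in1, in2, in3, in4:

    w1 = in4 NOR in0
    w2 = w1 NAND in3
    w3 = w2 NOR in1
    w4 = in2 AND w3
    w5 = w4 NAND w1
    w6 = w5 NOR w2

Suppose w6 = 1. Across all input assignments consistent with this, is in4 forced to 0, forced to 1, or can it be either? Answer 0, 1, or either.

0

w6 = w5 NOR w2 must be 1, so both w5 = 0 and w2 = 0.
w5 = w4 NAND w1 must be 0, so both w4 = 1 and w1 = 1.
Every assignment with w6 = 1 has in4 = 0; there are 1 such assignment(s).
  in0=0, in1=0, in2=1, in3=1, in4=0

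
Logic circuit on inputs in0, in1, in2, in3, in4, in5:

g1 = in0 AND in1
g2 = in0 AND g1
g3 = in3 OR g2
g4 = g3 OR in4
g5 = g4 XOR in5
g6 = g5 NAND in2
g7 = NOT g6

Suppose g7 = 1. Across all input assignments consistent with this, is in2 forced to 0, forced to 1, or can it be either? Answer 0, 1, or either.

1

g7 = NOT g6 must be 1, so g6 = 0.
g6 = g5 NAND in2 must be 0, so both g5 = 1 and in2 = 1.
g5 = g4 XOR in5 must be 1, so g4 and in5 differ.
Every assignment with g7 = 1 has in2 = 1; there are 16 such assignment(s).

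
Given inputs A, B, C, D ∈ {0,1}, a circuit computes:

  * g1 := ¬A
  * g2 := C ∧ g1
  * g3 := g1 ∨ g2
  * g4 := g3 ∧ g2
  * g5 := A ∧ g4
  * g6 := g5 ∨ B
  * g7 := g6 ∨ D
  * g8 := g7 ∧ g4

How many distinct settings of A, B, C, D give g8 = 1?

3

g8 = g7 ∧ g4 must be 1, so both g7 = 1 and g4 = 1.
g7 = g6 ∨ D must be 1, so at least one of g6, D is 1.
Satisfying assignments:
  A=0, B=0, C=1, D=1
  A=0, B=1, C=1, D=0
  A=0, B=1, C=1, D=1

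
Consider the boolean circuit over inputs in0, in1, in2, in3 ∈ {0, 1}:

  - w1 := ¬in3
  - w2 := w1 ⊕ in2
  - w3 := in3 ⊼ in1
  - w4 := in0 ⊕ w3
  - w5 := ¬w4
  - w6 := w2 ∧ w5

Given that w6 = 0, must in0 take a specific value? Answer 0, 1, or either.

Both values of in0 occur among assignments with w6 = 0:
  in0=0: in0=0, in1=0, in2=0, in3=0
  in0=1: in0=1, in1=0, in2=0, in3=1

either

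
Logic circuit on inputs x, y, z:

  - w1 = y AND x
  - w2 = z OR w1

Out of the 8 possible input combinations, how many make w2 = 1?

w2 = z OR w1 must be 1, so at least one of z, w1 is 1.
Enumerating the 8 input combinations, 5 give w2 = 1 and 3 give w2 = 0.

5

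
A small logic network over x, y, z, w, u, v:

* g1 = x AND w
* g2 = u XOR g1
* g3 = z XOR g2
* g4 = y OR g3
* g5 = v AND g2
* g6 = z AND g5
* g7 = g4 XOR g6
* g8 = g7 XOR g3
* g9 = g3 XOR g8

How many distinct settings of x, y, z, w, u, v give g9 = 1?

g9 = g3 XOR g8 must be 1, so g3 and g8 differ.
Enumerating the 64 input combinations, 48 give g9 = 1 and 16 give g9 = 0.

48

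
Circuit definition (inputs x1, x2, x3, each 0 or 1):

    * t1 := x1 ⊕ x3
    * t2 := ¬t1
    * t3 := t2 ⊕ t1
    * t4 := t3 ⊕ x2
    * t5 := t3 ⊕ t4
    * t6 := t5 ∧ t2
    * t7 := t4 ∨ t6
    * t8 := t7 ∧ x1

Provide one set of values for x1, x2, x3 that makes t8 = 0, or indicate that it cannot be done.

x1=0, x2=0, x3=1

t8 = t7 ∧ x1 must be 0, so at least one of t7, x1 is 0.
Check with x1=0, x2=0, x3=1:
t1 = x1 ⊕ x3 = 0 ⊕ 1 = 1
t2 = ¬t1 = ¬1 = 0
t3 = t2 ⊕ t1 = 0 ⊕ 1 = 1
t4 = t3 ⊕ x2 = 1 ⊕ 0 = 1
t5 = t3 ⊕ t4 = 1 ⊕ 1 = 0
t6 = t5 ∧ t2 = 0 ∧ 0 = 0
t7 = t4 ∨ t6 = 1 ∨ 0 = 1
t8 = t7 ∧ x1 = 1 ∧ 0 = 0
So t8 = 0 as required.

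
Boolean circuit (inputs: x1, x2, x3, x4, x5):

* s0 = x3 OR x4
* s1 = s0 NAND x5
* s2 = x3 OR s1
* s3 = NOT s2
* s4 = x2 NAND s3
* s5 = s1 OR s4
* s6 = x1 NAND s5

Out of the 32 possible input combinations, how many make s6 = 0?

s6 = x1 NAND s5 must be 0, so both x1 = 1 and s5 = 1.
s5 = s1 OR s4 must be 1, so at least one of s1, s4 is 1.
Enumerating the 32 input combinations, 15 give s6 = 0 and 17 give s6 = 1.

15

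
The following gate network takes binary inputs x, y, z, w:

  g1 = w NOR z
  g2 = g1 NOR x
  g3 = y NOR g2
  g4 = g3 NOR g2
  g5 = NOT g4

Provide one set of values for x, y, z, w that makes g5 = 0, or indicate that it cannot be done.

x=1, y=1, z=0, w=1

g5 = NOT g4 must be 0, so g4 = 1.
Check with x=1, y=1, z=0, w=1:
g1 = w NOR z = 1 NOR 0 = 0
g2 = g1 NOR x = 0 NOR 1 = 0
g3 = y NOR g2 = 1 NOR 0 = 0
g4 = g3 NOR g2 = 0 NOR 0 = 1
g5 = NOT g4 = NOT 1 = 0
So g5 = 0 as required.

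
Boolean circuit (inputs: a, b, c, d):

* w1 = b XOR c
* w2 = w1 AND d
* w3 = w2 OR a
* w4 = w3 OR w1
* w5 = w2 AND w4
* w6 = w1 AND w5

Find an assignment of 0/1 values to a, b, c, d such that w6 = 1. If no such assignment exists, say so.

a=1, b=0, c=1, d=1

w6 = w1 AND w5 must be 1, so both w1 = 1 and w5 = 1.
w1 = b XOR c must be 1, so b and c differ.
Check with a=1, b=0, c=1, d=1:
w1 = b XOR c = 0 XOR 1 = 1
w2 = w1 AND d = 1 AND 1 = 1
w3 = w2 OR a = 1 OR 1 = 1
w4 = w3 OR w1 = 1 OR 1 = 1
w5 = w2 AND w4 = 1 AND 1 = 1
w6 = w1 AND w5 = 1 AND 1 = 1
So w6 = 1 as required.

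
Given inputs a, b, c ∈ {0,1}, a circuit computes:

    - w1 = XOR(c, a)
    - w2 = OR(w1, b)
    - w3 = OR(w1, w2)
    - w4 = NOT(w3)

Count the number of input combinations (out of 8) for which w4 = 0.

w4 = NOT(w3) must be 0, so w3 = 1.
Satisfying assignments:
  a=0, b=0, c=1
  a=0, b=1, c=0
  a=0, b=1, c=1
  a=1, b=0, c=0
  a=1, b=1, c=0
  a=1, b=1, c=1

6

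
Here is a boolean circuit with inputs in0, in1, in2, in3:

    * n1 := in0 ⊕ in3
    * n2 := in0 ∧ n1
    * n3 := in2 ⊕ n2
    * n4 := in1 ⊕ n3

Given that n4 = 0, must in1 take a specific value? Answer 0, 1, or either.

Both values of in1 occur among assignments with n4 = 0:
  in1=0: in0=0, in1=0, in2=0, in3=0
  in1=1: in0=0, in1=1, in2=1, in3=0

either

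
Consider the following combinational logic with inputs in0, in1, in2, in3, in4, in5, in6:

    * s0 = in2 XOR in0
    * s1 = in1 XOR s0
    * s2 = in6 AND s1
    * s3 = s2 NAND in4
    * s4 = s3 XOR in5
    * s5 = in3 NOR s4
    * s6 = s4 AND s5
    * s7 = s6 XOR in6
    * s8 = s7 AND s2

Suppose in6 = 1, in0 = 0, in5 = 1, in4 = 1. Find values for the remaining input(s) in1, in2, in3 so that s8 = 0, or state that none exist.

Check with in6 = 1, in0 = 0, in5 = 1, in4 = 1 and in1=0, in2=0, in3=1:
s0 = in2 XOR in0 = 0 XOR 0 = 0
s1 = in1 XOR s0 = 0 XOR 0 = 0
s2 = in6 AND s1 = 1 AND 0 = 0
s3 = s2 NAND in4 = 0 NAND 1 = 1
s4 = s3 XOR in5 = 1 XOR 1 = 0
s5 = in3 NOR s4 = 1 NOR 0 = 0
s6 = s4 AND s5 = 0 AND 0 = 0
s7 = s6 XOR in6 = 0 XOR 1 = 1
s8 = s7 AND s2 = 1 AND 0 = 0
So s8 = 0.

in1=0 in2=0 in3=1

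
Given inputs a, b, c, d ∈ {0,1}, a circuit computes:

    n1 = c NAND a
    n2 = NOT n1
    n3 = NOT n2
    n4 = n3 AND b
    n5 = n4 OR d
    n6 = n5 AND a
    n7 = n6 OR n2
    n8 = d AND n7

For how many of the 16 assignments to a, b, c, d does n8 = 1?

4

n8 = d AND n7 must be 1, so both d = 1 and n7 = 1.
n7 = n6 OR n2 must be 1, so at least one of n6, n2 is 1.
Satisfying assignments:
  a=1, b=0, c=0, d=1
  a=1, b=0, c=1, d=1
  a=1, b=1, c=0, d=1
  a=1, b=1, c=1, d=1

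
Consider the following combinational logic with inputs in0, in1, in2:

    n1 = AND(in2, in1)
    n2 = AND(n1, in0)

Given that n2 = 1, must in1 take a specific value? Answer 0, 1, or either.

1

n2 = AND(n1, in0) must be 1, so both n1 = 1 and in0 = 1.
n1 = AND(in2, in1) must be 1, so both in2 = 1 and in1 = 1.
Every assignment with n2 = 1 has in1 = 1; there are 1 such assignment(s).
  in0=1, in1=1, in2=1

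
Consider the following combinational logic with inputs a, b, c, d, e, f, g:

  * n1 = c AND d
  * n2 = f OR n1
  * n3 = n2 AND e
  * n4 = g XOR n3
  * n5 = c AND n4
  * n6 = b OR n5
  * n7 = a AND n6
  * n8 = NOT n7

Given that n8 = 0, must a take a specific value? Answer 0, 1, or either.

n8 = NOT n7 must be 0, so n7 = 1.
n7 = a AND n6 must be 1, so both a = 1 and n6 = 1.
Every assignment with n8 = 0 has a = 1; there are 40 such assignment(s).

1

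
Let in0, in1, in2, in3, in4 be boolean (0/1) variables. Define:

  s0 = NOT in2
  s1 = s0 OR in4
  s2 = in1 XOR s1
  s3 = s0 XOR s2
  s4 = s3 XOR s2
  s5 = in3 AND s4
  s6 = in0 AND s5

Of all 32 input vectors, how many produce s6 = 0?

s6 = in0 AND s5 must be 0, so at least one of in0, s5 is 0.
Enumerating the 32 input combinations, 28 give s6 = 0 and 4 give s6 = 1.

28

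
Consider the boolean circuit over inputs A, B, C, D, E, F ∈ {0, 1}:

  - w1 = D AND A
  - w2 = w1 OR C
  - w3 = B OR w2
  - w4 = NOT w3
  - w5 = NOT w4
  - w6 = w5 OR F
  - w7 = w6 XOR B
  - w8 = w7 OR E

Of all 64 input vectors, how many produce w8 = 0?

w8 = w7 OR E must be 0, so both w7 = 0 and E = 0.
w7 = w6 XOR B must be 0, so w6 and B are equal.
Enumerating the 64 input combinations, 19 give w8 = 0 and 45 give w8 = 1.

19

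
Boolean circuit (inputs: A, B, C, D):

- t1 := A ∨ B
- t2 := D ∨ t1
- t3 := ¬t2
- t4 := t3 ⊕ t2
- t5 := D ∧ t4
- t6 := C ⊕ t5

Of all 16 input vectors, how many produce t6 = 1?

t6 = C ⊕ t5 must be 1, so C and t5 differ.
Enumerating the 16 input combinations, 8 give t6 = 1 and 8 give t6 = 0.

8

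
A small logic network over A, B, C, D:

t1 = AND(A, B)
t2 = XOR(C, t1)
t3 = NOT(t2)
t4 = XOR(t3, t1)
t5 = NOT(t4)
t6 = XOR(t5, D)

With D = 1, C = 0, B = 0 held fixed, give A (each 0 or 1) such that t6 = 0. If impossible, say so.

no solution exists

With D = 1, C = 0, B = 0 fixed, none of the 2 settings of A give t6 = 0.
For example, with A=0:
t1 = AND(A, B) = AND(0, 0) = 0
t2 = XOR(C, t1) = XOR(0, 0) = 0
t3 = NOT(t2) = NOT 0 = 1
t4 = XOR(t3, t1) = XOR(1, 0) = 1
t5 = NOT(t4) = NOT 1 = 0
t6 = XOR(t5, D) = XOR(0, 1) = 1
giving t6 = 1 ≠ 0.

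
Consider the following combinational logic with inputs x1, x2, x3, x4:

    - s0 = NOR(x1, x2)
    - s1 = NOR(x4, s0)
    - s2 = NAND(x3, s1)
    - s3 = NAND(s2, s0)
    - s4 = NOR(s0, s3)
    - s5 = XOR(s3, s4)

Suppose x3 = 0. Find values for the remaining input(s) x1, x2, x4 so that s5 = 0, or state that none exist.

x1=0 x2=0 x4=1

s5 = XOR(s3, s4) must be 0, so s3 and s4 are equal.
Check with x3 = 0 and x1=0, x2=0, x4=1:
s0 = NOR(x1, x2) = NOR(0, 0) = 1
s1 = NOR(x4, s0) = NOR(1, 1) = 0
s2 = NAND(x3, s1) = NAND(0, 0) = 1
s3 = NAND(s2, s0) = NAND(1, 1) = 0
s4 = NOR(s0, s3) = NOR(1, 0) = 0
s5 = XOR(s3, s4) = XOR(0, 0) = 0
So s5 = 0.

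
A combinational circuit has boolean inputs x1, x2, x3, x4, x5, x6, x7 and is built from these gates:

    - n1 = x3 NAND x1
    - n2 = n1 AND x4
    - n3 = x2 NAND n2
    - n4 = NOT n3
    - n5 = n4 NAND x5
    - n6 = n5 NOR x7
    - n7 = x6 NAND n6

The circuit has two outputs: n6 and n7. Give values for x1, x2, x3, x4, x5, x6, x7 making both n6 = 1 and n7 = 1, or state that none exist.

Check with x1=0 x2=1 x3=1 x4=1 x5=1 x6=0 x7=0:
n1 = x3 NAND x1 = 1 NAND 0 = 1
n2 = n1 AND x4 = 1 AND 1 = 1
n3 = x2 NAND n2 = 1 NAND 1 = 0
n4 = NOT n3 = NOT 0 = 1
n5 = n4 NAND x5 = 1 NAND 1 = 0
n6 = n5 NOR x7 = 0 NOR 0 = 1
n7 = x6 NAND n6 = 0 NAND 1 = 1
So n6 = 1 and n7 = 1.

x1=0 x2=1 x3=1 x4=1 x5=1 x6=0 x7=0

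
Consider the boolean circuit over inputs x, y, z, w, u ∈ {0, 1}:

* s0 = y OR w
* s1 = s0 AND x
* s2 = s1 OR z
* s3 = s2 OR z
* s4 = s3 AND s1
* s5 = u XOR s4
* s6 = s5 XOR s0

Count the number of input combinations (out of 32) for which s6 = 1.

16

s6 = s5 XOR s0 must be 1, so s5 and s0 differ.
Enumerating the 32 input combinations, 16 give s6 = 1 and 16 give s6 = 0.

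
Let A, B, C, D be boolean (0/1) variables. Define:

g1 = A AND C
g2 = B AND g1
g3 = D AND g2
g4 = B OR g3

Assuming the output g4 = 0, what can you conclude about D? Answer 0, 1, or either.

either

Both values of D occur among assignments with g4 = 0:
  D=0: A=0, B=0, C=0, D=0
  D=1: A=0, B=0, C=0, D=1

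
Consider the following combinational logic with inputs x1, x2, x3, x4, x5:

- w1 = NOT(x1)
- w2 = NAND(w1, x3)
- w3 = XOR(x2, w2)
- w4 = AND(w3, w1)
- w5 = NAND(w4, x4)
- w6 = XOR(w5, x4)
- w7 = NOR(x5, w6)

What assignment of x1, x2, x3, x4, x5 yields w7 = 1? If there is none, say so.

w7 = NOR(x5, w6) must be 1, so both x5 = 0 and w6 = 0.
w6 = XOR(w5, x4) must be 0, so w5 and x4 are equal.
Check with x1=0, x2=1, x3=0, x4=1, x5=0:
w1 = NOT(x1) = NOT 0 = 1
w2 = NAND(w1, x3) = NAND(1, 0) = 1
w3 = XOR(x2, w2) = XOR(1, 1) = 0
w4 = AND(w3, w1) = AND(0, 1) = 0
w5 = NAND(w4, x4) = NAND(0, 1) = 1
w6 = XOR(w5, x4) = XOR(1, 1) = 0
w7 = NOR(x5, w6) = NOR(0, 0) = 1
So w7 = 1 as required.

x1=0, x2=1, x3=0, x4=1, x5=0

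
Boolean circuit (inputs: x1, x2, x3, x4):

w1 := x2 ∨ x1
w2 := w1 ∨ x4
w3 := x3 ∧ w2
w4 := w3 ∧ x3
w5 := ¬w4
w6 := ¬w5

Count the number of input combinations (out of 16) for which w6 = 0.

w6 = ¬w5 must be 0, so w5 = 1.
Enumerating the 16 input combinations, 9 give w6 = 0 and 7 give w6 = 1.

9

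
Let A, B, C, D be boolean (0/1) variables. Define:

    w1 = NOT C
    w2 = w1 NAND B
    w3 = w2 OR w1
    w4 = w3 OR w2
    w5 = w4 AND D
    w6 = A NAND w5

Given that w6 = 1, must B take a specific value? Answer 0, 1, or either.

Both values of B occur among assignments with w6 = 1:
  B=0: A=0, B=0, C=0, D=0
  B=1: A=0, B=1, C=0, D=0

either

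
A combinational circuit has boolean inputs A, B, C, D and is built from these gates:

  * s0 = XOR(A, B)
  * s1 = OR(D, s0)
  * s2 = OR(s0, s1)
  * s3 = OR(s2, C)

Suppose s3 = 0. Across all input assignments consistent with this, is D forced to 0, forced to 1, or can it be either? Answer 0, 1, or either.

0

s3 = OR(s2, C) must be 0, so both s2 = 0 and C = 0.
s2 = OR(s0, s1) must be 0, so both s0 = 0 and s1 = 0.
s0 = XOR(A, B) must be 0, so A and B are equal.
Every assignment with s3 = 0 has D = 0; there are 2 such assignment(s).
  A=0, B=0, C=0, D=0
  A=1, B=1, C=0, D=0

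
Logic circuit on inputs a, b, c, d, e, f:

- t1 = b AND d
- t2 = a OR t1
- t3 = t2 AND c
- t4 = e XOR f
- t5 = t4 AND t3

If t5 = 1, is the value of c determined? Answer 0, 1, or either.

t5 = t4 AND t3 must be 1, so both t4 = 1 and t3 = 1.
t4 = e XOR f must be 1, so e and f differ.
Every assignment with t5 = 1 has c = 1; there are 10 such assignment(s).

1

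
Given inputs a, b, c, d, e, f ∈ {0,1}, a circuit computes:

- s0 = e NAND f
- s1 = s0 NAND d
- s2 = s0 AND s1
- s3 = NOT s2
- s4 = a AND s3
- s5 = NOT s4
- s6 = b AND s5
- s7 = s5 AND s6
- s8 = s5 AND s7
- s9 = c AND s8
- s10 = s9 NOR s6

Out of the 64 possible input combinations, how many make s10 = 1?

s10 = s9 NOR s6 must be 1, so both s9 = 0 and s6 = 0.
s9 = c AND s8 must be 0, so at least one of c, s8 is 0.
Enumerating the 64 input combinations, 42 give s10 = 1 and 22 give s10 = 0.

42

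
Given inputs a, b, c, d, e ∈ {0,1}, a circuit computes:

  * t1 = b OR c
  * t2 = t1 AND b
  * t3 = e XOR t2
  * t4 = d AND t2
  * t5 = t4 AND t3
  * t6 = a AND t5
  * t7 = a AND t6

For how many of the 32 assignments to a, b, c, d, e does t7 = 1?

t7 = a AND t6 must be 1, so both a = 1 and t6 = 1.
t6 = a AND t5 must be 1, so both a = 1 and t5 = 1.
t5 = t4 AND t3 must be 1, so both t4 = 1 and t3 = 1.
Satisfying assignments:
  a=1, b=1, c=0, d=1, e=0
  a=1, b=1, c=1, d=1, e=0

2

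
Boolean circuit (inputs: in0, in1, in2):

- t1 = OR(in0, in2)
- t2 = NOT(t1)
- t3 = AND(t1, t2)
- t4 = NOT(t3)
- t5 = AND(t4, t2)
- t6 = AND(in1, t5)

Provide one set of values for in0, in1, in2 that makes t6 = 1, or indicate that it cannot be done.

in0=0, in1=1, in2=0

t6 = AND(in1, t5) must be 1, so both in1 = 1 and t5 = 1.
t5 = AND(t4, t2) must be 1, so both t4 = 1 and t2 = 1.
t4 = NOT(t3) must be 1, so t3 = 0.
Check with in0=0, in1=1, in2=0:
t1 = OR(in0, in2) = OR(0, 0) = 0
t2 = NOT(t1) = NOT 0 = 1
t3 = AND(t1, t2) = AND(0, 1) = 0
t4 = NOT(t3) = NOT 0 = 1
t5 = AND(t4, t2) = AND(1, 1) = 1
t6 = AND(in1, t5) = AND(1, 1) = 1
So t6 = 1 as required.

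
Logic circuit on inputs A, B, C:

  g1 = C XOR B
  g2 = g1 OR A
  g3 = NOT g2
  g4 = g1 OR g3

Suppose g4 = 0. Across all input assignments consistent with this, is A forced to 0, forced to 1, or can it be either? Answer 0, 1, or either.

g4 = g1 OR g3 must be 0, so both g1 = 0 and g3 = 0.
g1 = C XOR B must be 0, so C and B are equal.
Every assignment with g4 = 0 has A = 1; there are 2 such assignment(s).
  A=1, B=0, C=0
  A=1, B=1, C=1

1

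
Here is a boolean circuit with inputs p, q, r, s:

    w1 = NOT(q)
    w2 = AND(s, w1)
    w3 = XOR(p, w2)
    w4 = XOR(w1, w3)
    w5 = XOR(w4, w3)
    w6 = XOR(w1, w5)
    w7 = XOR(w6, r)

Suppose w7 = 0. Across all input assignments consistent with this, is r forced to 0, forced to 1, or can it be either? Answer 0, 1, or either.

w7 = XOR(w6, r) must be 0, so w6 and r are equal.
Every assignment with w7 = 0 has r = 0; there are 8 such assignment(s).

0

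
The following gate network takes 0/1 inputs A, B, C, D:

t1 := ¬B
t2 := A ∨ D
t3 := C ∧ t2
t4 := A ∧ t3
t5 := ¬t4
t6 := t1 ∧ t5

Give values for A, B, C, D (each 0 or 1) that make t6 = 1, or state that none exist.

A=0 B=0 C=1 D=1

t6 = t1 ∧ t5 must be 1, so both t1 = 1 and t5 = 1.
t1 = ¬B must be 1, so B = 0.
t5 = ¬t4 must be 1, so t4 = 0.
Check with A=0 B=0 C=1 D=1:
t1 = ¬B = ¬0 = 1
t2 = A ∨ D = 0 ∨ 1 = 1
t3 = C ∧ t2 = 1 ∧ 1 = 1
t4 = A ∧ t3 = 0 ∧ 1 = 0
t5 = ¬t4 = ¬0 = 1
t6 = t1 ∧ t5 = 1 ∧ 1 = 1
So t6 = 1 as required.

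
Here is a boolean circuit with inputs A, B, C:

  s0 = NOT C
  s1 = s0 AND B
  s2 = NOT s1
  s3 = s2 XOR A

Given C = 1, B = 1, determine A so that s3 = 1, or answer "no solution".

A=0

s3 = s2 XOR A must be 1, so s2 and A differ.
Check with C = 1, B = 1 and A=0:
s0 = NOT C = NOT 1 = 0
s1 = s0 AND B = 0 AND 1 = 0
s2 = NOT s1 = NOT 0 = 1
s3 = s2 XOR A = 1 XOR 0 = 1
So s3 = 1.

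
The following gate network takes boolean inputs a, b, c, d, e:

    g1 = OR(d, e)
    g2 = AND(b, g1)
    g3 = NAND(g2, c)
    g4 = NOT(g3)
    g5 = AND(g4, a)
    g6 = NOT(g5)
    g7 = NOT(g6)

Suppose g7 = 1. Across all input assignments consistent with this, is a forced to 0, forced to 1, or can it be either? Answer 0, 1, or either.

1

g7 = NOT(g6) must be 1, so g6 = 0.
Every assignment with g7 = 1 has a = 1; there are 3 such assignment(s).
  a=1, b=1, c=1, d=0, e=1
  a=1, b=1, c=1, d=1, e=0
  a=1, b=1, c=1, d=1, e=1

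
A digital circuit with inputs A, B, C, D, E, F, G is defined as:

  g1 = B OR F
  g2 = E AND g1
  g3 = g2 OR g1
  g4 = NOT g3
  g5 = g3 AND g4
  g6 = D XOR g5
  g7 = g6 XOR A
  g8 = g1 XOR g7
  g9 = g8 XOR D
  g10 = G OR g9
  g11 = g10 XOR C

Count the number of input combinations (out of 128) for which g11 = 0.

g11 = g10 XOR C must be 0, so g10 and C are equal.
Enumerating the 128 input combinations, 64 give g11 = 0 and 64 give g11 = 1.

64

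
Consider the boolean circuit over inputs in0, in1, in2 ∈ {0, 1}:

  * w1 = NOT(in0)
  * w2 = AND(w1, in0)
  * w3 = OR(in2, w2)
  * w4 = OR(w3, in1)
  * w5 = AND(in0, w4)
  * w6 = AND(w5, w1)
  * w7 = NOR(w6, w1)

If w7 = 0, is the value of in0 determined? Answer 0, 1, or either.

0

w7 = NOR(w6, w1) must be 0, so at least one of w6, w1 is 1.
Every assignment with w7 = 0 has in0 = 0; there are 4 such assignment(s).
  in0=0, in1=0, in2=0
  in0=0, in1=0, in2=1
  in0=0, in1=1, in2=0
  in0=0, in1=1, in2=1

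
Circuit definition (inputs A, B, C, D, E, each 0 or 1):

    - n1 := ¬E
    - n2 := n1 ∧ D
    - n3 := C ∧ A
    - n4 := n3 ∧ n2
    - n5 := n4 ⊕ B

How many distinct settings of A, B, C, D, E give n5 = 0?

16

n5 = n4 ⊕ B must be 0, so n4 and B are equal.
Enumerating the 32 input combinations, 16 give n5 = 0 and 16 give n5 = 1.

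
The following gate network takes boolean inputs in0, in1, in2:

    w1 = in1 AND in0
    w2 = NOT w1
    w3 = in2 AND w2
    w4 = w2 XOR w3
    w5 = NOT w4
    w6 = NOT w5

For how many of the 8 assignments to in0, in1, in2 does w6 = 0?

w6 = NOT w5 must be 0, so w5 = 1.
Satisfying assignments:
  in0=0, in1=0, in2=1
  in0=0, in1=1, in2=1
  in0=1, in1=0, in2=1
  in0=1, in1=1, in2=0
  in0=1, in1=1, in2=1

5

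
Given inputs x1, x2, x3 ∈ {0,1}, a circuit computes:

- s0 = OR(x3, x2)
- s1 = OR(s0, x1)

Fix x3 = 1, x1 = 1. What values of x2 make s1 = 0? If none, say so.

With x3 = 1, x1 = 1 fixed, none of the 2 settings of x2 give s1 = 0.
For example, with x2=0:
s0 = OR(x3, x2) = OR(1, 0) = 1
s1 = OR(s0, x1) = OR(1, 1) = 1
giving s1 = 1 ≠ 0.

no solution exists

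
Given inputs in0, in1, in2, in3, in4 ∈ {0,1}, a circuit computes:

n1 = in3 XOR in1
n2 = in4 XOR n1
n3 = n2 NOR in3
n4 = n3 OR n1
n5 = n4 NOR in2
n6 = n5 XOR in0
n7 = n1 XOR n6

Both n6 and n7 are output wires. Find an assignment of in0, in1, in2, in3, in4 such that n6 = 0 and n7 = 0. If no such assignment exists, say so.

Check with in0=1, in1=1, in2=0, in3=1, in4=0:
n1 = in3 XOR in1 = 1 XOR 1 = 0
n2 = in4 XOR n1 = 0 XOR 0 = 0
n3 = n2 NOR in3 = 0 NOR 1 = 0
n4 = n3 OR n1 = 0 OR 0 = 0
n5 = n4 NOR in2 = 0 NOR 0 = 1
n6 = n5 XOR in0 = 1 XOR 1 = 0
n7 = n1 XOR n6 = 0 XOR 0 = 0
So n6 = 0 and n7 = 0.

in0=1, in1=1, in2=0, in3=1, in4=0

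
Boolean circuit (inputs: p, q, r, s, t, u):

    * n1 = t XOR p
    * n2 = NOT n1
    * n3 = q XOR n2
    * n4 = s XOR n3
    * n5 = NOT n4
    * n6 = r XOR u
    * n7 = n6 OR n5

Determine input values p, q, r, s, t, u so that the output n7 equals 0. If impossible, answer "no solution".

n7 = n6 OR n5 must be 0, so both n6 = 0 and n5 = 0.
Check with p=1 q=0 r=0 s=0 t=1 u=0:
n1 = t XOR p = 1 XOR 1 = 0
n2 = NOT n1 = NOT 0 = 1
n3 = q XOR n2 = 0 XOR 1 = 1
n4 = s XOR n3 = 0 XOR 1 = 1
n5 = NOT n4 = NOT 1 = 0
n6 = r XOR u = 0 XOR 0 = 0
n7 = n6 OR n5 = 0 OR 0 = 0
So n7 = 0 as required.

p=1 q=0 r=0 s=0 t=1 u=0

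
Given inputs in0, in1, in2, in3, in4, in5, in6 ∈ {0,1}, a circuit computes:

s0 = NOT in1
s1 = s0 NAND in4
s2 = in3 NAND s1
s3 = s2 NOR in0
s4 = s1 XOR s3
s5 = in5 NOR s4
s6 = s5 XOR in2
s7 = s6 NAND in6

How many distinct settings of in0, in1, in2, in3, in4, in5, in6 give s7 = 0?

32

s7 = s6 NAND in6 must be 0, so both s6 = 1 and in6 = 1.
s6 = s5 XOR in2 must be 1, so s5 and in2 differ.
Enumerating the 128 input combinations, 32 give s7 = 0 and 96 give s7 = 1.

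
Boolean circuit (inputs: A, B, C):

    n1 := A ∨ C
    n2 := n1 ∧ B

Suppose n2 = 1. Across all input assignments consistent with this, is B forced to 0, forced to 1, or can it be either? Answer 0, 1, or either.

n2 = n1 ∧ B must be 1, so both n1 = 1 and B = 1.
n1 = A ∨ C must be 1, so at least one of A, C is 1.
Every assignment with n2 = 1 has B = 1; there are 3 such assignment(s).
  A=0, B=1, C=1
  A=1, B=1, C=0
  A=1, B=1, C=1

1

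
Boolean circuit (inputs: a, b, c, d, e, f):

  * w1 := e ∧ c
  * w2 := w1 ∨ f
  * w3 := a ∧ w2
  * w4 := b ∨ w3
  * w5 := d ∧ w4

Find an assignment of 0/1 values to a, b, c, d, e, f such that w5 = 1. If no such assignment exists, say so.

w5 = d ∧ w4 must be 1, so both d = 1 and w4 = 1.
Check with a=1 b=0 c=1 d=1 e=1 f=1:
w1 = e ∧ c = 1 ∧ 1 = 1
w2 = w1 ∨ f = 1 ∨ 1 = 1
w3 = a ∧ w2 = 1 ∧ 1 = 1
w4 = b ∨ w3 = 0 ∨ 1 = 1
w5 = d ∧ w4 = 1 ∧ 1 = 1
So w5 = 1 as required.

a=1 b=0 c=1 d=1 e=1 f=1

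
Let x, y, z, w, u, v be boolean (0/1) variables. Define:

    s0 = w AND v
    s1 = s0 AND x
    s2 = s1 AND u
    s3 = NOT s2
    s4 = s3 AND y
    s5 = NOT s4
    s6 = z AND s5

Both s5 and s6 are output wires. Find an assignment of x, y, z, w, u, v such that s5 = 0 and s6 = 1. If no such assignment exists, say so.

Across all 64 input combinations, none give both s5 = 0 and s6 = 1.

no solution exists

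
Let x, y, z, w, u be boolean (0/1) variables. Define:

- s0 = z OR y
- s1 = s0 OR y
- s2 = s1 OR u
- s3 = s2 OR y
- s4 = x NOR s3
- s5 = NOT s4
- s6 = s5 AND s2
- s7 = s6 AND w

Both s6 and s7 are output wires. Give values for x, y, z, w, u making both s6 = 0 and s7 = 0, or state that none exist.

x=1, y=0, z=0, w=1, u=0

Check with x=1, y=0, z=0, w=1, u=0:
s0 = z OR y = 0 OR 0 = 0
s1 = s0 OR y = 0 OR 0 = 0
s2 = s1 OR u = 0 OR 0 = 0
s3 = s2 OR y = 0 OR 0 = 0
s4 = x NOR s3 = 1 NOR 0 = 0
s5 = NOT s4 = NOT 0 = 1
s6 = s5 AND s2 = 1 AND 0 = 0
s7 = s6 AND w = 0 AND 1 = 0
So s6 = 0 and s7 = 0.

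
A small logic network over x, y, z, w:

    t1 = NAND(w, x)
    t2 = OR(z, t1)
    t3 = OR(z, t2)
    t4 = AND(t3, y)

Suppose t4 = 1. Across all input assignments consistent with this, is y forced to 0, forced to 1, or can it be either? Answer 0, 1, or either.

1

t4 = AND(t3, y) must be 1, so both t3 = 1 and y = 1.
t3 = OR(z, t2) must be 1, so at least one of z, t2 is 1.
Every assignment with t4 = 1 has y = 1; there are 7 such assignment(s).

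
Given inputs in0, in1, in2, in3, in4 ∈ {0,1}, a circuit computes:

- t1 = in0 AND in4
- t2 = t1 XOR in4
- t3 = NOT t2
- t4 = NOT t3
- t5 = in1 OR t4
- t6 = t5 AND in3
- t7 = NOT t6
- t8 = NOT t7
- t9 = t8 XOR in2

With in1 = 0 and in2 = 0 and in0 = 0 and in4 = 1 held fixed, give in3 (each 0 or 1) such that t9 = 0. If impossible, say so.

in3=0

Check with in1 = 0 and in2 = 0 and in0 = 0 and in4 = 1 and in3=0:
t1 = in0 AND in4 = 0 AND 1 = 0
t2 = t1 XOR in4 = 0 XOR 1 = 1
t3 = NOT t2 = NOT 1 = 0
t4 = NOT t3 = NOT 0 = 1
t5 = in1 OR t4 = 0 OR 1 = 1
t6 = t5 AND in3 = 1 AND 0 = 0
t7 = NOT t6 = NOT 0 = 1
t8 = NOT t7 = NOT 1 = 0
t9 = t8 XOR in2 = 0 XOR 0 = 0
So t9 = 0.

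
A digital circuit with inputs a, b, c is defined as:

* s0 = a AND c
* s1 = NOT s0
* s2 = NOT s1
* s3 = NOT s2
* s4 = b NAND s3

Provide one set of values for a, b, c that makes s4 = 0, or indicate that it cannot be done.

s4 = b NAND s3 must be 0, so both b = 1 and s3 = 1.
s3 = NOT s2 must be 1, so s2 = 0.
Check with a=0, b=1, c=1:
s0 = a AND c = 0 AND 1 = 0
s1 = NOT s0 = NOT 0 = 1
s2 = NOT s1 = NOT 1 = 0
s3 = NOT s2 = NOT 0 = 1
s4 = b NAND s3 = 1 NAND 1 = 0
So s4 = 0 as required.

a=0, b=1, c=1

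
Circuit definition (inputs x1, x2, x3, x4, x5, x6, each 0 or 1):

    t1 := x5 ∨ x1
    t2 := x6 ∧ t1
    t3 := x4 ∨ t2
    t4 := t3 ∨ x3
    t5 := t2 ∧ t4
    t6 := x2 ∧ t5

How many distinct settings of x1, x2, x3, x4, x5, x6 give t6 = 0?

t6 = x2 ∧ t5 must be 0, so at least one of x2, t5 is 0.
Enumerating the 64 input combinations, 52 give t6 = 0 and 12 give t6 = 1.

52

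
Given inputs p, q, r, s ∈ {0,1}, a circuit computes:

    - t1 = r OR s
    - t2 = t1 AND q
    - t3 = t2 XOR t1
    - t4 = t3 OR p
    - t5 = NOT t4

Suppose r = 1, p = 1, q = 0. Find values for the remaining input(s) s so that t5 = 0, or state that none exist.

s=0

t5 = NOT t4 must be 0, so t4 = 1.
t4 = t3 OR p must be 1, so at least one of t3, p is 1.
Check with r = 1, p = 1, q = 0 and s=0:
t1 = r OR s = 1 OR 0 = 1
t2 = t1 AND q = 1 AND 0 = 0
t3 = t2 XOR t1 = 0 XOR 1 = 1
t4 = t3 OR p = 1 OR 1 = 1
t5 = NOT t4 = NOT 1 = 0
So t5 = 0.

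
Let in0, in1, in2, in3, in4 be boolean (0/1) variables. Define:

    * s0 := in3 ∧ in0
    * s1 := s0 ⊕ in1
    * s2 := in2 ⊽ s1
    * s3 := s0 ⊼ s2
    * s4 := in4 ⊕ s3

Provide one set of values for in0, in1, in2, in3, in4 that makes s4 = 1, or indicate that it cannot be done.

s4 = in4 ⊕ s3 must be 1, so in4 and s3 differ.
Check with in0=0, in1=0, in2=1, in3=1, in4=0:
s0 = in3 ∧ in0 = 1 ∧ 0 = 0
s1 = s0 ⊕ in1 = 0 ⊕ 0 = 0
s2 = in2 ⊽ s1 = 1 ⊽ 0 = 0
s3 = s0 ⊼ s2 = 0 ⊼ 0 = 1
s4 = in4 ⊕ s3 = 0 ⊕ 1 = 1
So s4 = 1 as required.

in0=0, in1=0, in2=1, in3=1, in4=0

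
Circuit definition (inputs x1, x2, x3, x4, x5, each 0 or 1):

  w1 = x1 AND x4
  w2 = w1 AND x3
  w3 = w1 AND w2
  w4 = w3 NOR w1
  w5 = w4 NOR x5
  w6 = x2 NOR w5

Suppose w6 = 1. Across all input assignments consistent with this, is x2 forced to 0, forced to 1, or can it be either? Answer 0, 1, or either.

w6 = x2 NOR w5 must be 1, so both x2 = 0 and w5 = 0.
Every assignment with w6 = 1 has x2 = 0; there are 14 such assignment(s).

0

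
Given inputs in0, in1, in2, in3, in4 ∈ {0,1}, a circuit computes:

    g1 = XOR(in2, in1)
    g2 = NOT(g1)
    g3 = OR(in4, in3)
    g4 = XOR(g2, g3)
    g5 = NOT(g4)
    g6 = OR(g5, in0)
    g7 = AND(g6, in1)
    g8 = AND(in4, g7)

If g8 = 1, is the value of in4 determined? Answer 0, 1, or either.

g8 = AND(in4, g7) must be 1, so both in4 = 1 and g7 = 1.
g7 = AND(g6, in1) must be 1, so both g6 = 1 and in1 = 1.
g6 = OR(g5, in0) must be 1, so at least one of g5, in0 is 1.
Every assignment with g8 = 1 has in4 = 1; there are 6 such assignment(s).

1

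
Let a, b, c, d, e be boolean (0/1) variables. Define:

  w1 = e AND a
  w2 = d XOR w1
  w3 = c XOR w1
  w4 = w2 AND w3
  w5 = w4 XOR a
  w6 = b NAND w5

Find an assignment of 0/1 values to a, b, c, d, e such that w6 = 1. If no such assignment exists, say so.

a=1, b=0, c=1, d=1, e=1

w6 = b NAND w5 must be 1, so at least one of b, w5 is 0.
Check with a=1, b=0, c=1, d=1, e=1:
w1 = e AND a = 1 AND 1 = 1
w2 = d XOR w1 = 1 XOR 1 = 0
w3 = c XOR w1 = 1 XOR 1 = 0
w4 = w2 AND w3 = 0 AND 0 = 0
w5 = w4 XOR a = 0 XOR 1 = 1
w6 = b NAND w5 = 0 NAND 1 = 1
So w6 = 1 as required.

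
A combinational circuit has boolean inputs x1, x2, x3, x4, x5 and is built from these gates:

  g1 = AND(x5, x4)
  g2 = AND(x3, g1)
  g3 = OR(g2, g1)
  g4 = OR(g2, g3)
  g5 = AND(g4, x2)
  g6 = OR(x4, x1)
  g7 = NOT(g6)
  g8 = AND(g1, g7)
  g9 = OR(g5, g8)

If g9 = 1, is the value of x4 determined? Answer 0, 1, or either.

g9 = OR(g5, g8) must be 1, so at least one of g5, g8 is 1.
Every assignment with g9 = 1 has x4 = 1; there are 4 such assignment(s).
  x1=0, x2=1, x3=0, x4=1, x5=1
  x1=0, x2=1, x3=1, x4=1, x5=1
  x1=1, x2=1, x3=0, x4=1, x5=1
  x1=1, x2=1, x3=1, x4=1, x5=1

1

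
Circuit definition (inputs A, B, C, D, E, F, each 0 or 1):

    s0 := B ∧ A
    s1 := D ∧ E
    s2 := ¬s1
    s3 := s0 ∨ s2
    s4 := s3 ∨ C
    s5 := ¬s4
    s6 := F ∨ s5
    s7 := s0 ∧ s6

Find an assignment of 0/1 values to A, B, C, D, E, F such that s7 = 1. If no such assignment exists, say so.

Check with A=1 B=1 C=0 D=0 E=1 F=1:
s0 = B ∧ A = 1 ∧ 1 = 1
s1 = D ∧ E = 0 ∧ 1 = 0
s2 = ¬s1 = ¬0 = 1
s3 = s0 ∨ s2 = 1 ∨ 1 = 1
s4 = s3 ∨ C = 1 ∨ 0 = 1
s5 = ¬s4 = ¬1 = 0
s6 = F ∨ s5 = 1 ∨ 0 = 1
s7 = s0 ∧ s6 = 1 ∧ 1 = 1
So s7 = 1 as required.

A=1 B=1 C=0 D=0 E=1 F=1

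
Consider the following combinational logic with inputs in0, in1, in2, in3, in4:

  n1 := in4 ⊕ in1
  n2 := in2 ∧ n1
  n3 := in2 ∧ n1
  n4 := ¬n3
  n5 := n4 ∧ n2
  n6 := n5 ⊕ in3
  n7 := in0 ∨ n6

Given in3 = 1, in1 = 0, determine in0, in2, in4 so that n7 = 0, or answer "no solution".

With in3 = 1, in1 = 0 fixed, none of the 8 settings of in0, in2, in4 give n7 = 0.
For example, with in0=0, in2=1, in4=1:
n1 = in4 ⊕ in1 = 1 ⊕ 0 = 1
n2 = in2 ∧ n1 = 1 ∧ 1 = 1
n3 = in2 ∧ n1 = 1 ∧ 1 = 1
n4 = ¬n3 = ¬1 = 0
n5 = n4 ∧ n2 = 0 ∧ 1 = 0
n6 = n5 ⊕ in3 = 0 ⊕ 1 = 1
n7 = in0 ∨ n6 = 0 ∨ 1 = 1
giving n7 = 1 ≠ 0.

no solution exists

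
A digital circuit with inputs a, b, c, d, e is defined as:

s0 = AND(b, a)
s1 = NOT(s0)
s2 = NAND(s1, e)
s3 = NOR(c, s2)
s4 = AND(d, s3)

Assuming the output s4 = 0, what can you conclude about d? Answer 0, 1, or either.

either

Both values of d occur among assignments with s4 = 0:
  d=0: a=0, b=0, c=0, d=0, e=0
  d=1: a=0, b=0, c=0, d=1, e=0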